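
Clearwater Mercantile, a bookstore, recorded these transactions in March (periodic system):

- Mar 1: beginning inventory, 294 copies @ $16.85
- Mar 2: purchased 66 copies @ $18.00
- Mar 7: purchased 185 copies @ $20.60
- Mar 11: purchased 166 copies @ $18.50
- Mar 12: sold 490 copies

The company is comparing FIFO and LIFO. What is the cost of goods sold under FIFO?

FIFO COGS: 294 @ $16.85 + 66 @ $18.00 + 130 @ $20.60 = $8,819.90
LIFO COGS: 166 @ $18.50 + 185 @ $20.60 + 66 @ $18.00 + 73 @ $16.85 = $9,300.05

COGS = $8,819.90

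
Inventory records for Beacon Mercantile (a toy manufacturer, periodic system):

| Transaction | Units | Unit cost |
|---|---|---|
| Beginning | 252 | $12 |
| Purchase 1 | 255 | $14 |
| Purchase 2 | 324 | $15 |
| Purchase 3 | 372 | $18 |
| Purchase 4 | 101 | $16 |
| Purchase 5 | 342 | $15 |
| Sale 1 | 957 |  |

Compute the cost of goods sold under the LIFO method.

Sale 1 (957) [LIFO — newest first]: 342 @ $15 + 101 @ $16 + 372 @ $18 + 142 @ $15 = $15,572
Ending inventory: 252 @ $12 + 255 @ $14 + 182 @ $15 = $9,324
Check: goods available $24,896 = COGS $15,572 + ending $9,324

COGS = $15,572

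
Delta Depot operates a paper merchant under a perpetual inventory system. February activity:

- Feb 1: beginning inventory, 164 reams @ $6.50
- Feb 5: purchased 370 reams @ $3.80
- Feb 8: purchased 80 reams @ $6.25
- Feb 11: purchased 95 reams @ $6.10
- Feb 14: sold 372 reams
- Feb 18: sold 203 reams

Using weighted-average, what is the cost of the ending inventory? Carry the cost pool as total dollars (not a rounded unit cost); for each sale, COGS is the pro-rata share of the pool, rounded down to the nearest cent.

Ending inventory = $671.23

After Feb 1: 164 on hand, pool $1,066.00 (≈ $6.5000 each)
After Feb 5: 534 on hand, pool $2,472.00 (≈ $4.6292 each)
After Feb 8: 614 on hand, pool $2,972.00 (≈ $4.8404 each)
After Feb 11: 709 on hand, pool $3,551.50 (≈ $5.0092 each)
Feb 14, sell 372: 372/709 × $3,551.50 → $1,863.41
Feb 18, sell 203: 203/337 × $1,688.09 → $1,016.86
Total COGS = $1,863.41 + $1,016.86 = $2,880.27
Ending inventory (cost pool remaining) = $671.23
Check: goods available $3,551.50 = COGS $2,880.27 + ending $671.23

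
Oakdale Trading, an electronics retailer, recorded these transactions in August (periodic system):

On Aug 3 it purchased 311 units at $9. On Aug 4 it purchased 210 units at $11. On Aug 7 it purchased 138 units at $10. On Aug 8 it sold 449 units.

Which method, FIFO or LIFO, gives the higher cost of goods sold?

LIFO

FIFO COGS: 311 @ $9 + 138 @ $11 = $4,317
LIFO COGS: 138 @ $10 + 210 @ $11 + 101 @ $9 = $4,599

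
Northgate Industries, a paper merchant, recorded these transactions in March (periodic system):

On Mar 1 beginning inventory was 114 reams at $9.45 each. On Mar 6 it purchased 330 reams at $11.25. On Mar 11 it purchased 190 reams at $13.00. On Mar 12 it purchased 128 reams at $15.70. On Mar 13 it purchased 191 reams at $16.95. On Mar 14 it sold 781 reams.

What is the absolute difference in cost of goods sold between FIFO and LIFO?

$1,185.60

FIFO COGS: 114 @ $9.45 + 330 @ $11.25 + 190 @ $13.00 + 128 @ $15.70 + 19 @ $16.95 = $9,591.45
LIFO COGS: 191 @ $16.95 + 128 @ $15.70 + 190 @ $13.00 + 272 @ $11.25 = $10,777.05
Difference = |$9,591.45 − $10,777.05| = $1,185.60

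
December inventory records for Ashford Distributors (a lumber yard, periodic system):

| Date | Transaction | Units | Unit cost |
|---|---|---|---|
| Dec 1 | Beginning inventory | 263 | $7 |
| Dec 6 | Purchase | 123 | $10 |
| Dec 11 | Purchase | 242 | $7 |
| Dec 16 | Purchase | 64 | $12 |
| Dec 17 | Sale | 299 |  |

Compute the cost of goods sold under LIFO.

Dec 17, 299 sold [LIFO — newest first]: 64 @ $12 + 235 @ $7 = $2,413
Ending inventory: 263 @ $7 + 123 @ $10 + 7 @ $7 = $3,120

COGS = $2,413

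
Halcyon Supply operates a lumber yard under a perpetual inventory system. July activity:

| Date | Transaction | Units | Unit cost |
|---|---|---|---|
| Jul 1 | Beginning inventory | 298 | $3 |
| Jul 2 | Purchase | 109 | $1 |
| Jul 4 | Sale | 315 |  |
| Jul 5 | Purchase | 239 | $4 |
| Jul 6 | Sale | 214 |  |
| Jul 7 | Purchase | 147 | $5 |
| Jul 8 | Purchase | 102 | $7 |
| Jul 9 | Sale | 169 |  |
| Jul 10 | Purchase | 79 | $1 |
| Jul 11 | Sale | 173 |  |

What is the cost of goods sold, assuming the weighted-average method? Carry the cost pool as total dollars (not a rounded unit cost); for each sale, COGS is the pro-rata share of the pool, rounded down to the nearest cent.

COGS = $3,082.47

After Jul 1: 298 on hand, pool $894.00 (≈ $3.0000 each)
After Jul 2: 407 on hand, pool $1,003.00 (≈ $2.4644 each)
Jul 4, sell 315: 315/407 × $1,003.00 → $776.27
After Jul 5: 331 on hand, pool $1,182.73 (≈ $3.5732 each)
Jul 6, sell 214: 214/331 × $1,182.73 → $764.66
After Jul 7: 264 on hand, pool $1,153.07 (≈ $4.3677 each)
After Jul 8: 366 on hand, pool $1,867.07 (≈ $5.1013 each)
Jul 9, sell 169: 169/366 × $1,867.07 → $862.11
After Jul 10: 276 on hand, pool $1,083.96 (≈ $3.9274 each)
Jul 11, sell 173: 173/276 × $1,083.96 → $679.43
Total COGS = $776.27 + $764.66 + $862.11 + $679.43 = $3,082.47
Ending inventory (cost pool remaining) = $404.53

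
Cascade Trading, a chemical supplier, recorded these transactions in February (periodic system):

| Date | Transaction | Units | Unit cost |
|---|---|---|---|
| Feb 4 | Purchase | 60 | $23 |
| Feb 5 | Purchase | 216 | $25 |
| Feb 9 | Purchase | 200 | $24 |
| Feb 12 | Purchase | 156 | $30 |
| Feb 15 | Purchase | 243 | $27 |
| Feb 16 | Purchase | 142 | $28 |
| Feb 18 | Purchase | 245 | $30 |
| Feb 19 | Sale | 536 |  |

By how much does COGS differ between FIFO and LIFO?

FIFO COGS: 60 @ $23 + 216 @ $25 + 200 @ $24 + 60 @ $30 = $13,380
LIFO COGS: 245 @ $30 + 142 @ $28 + 149 @ $27 = $15,349
Difference = |$13,380 − $15,349| = $1,969

$1,969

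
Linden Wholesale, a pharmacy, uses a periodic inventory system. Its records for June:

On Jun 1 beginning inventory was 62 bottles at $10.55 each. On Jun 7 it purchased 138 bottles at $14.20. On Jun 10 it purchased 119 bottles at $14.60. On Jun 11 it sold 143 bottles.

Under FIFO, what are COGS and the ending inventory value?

Jun 11, 143 sold [FIFO — oldest first]: 62 @ $10.55 + 81 @ $14.20 = $1,804.30
Ending inventory: 57 @ $14.20 + 119 @ $14.60 = $2,546.80

COGS = $1,804.30; ending inventory = $2,546.80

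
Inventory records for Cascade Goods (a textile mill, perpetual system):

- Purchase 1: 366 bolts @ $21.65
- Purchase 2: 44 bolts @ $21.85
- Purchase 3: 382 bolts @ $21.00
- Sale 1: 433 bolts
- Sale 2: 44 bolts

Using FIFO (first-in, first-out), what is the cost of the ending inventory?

Sale 1 (433) [FIFO — oldest first]: 366 @ $21.65 + 44 @ $21.85 + 23 @ $21.00 = $9,368.30
Sale 2 (44) [FIFO — oldest first]: 44 @ $21.00 = $924.00
Total COGS = $9,368.30 + $924.00 = $10,292.30
Ending inventory: 315 @ $21.00 = $6,615.00

Ending inventory = $6,615.00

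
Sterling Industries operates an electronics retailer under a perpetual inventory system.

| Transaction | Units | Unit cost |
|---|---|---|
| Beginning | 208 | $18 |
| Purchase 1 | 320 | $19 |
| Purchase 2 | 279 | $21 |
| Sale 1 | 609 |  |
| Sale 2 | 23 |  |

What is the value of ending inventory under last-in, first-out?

Sale 1 (609) [LIFO — newest first]: 279 @ $21 + 320 @ $19 + 10 @ $18 = $12,119
Sale 2 (23) [LIFO — newest first]: 23 @ $18 = $414
Total COGS = $12,119 + $414 = $12,533
Ending inventory: 175 @ $18 = $3,150

Ending inventory = $3,150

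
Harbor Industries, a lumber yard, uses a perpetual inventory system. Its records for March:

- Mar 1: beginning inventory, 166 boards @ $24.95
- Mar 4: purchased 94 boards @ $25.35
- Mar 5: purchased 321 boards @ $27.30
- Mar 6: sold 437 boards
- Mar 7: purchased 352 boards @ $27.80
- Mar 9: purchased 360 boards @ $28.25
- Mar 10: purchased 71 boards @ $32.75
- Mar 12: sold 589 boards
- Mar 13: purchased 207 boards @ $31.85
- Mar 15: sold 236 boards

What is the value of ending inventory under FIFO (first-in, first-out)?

Mar 6, 437 sold [FIFO — oldest first]: 166 @ $24.95 + 94 @ $25.35 + 177 @ $27.30 = $11,356.70
Mar 12, 589 sold [FIFO — oldest first]: 144 @ $27.30 + 352 @ $27.80 + 93 @ $28.25 = $16,344.05
Mar 15, 236 sold [FIFO — oldest first]: 236 @ $28.25 = $6,667.00
Total COGS = $11,356.70 + $16,344.05 + $6,667.00 = $34,367.75
Ending inventory: 31 @ $28.25 + 71 @ $32.75 + 207 @ $31.85 = $9,793.95
Check: goods available $44,161.70 = COGS $34,367.75 + ending $9,793.95

Ending inventory = $9,793.95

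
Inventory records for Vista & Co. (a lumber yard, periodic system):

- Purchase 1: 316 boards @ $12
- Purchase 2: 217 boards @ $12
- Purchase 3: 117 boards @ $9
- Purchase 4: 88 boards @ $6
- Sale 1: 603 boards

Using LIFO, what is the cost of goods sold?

COGS = $6,357

Sale 1 (603) [LIFO — newest first]: 88 @ $6 + 117 @ $9 + 217 @ $12 + 181 @ $12 = $6,357
Ending inventory: 135 @ $12 = $1,620
Check: goods available $7,977 = COGS $6,357 + ending $1,620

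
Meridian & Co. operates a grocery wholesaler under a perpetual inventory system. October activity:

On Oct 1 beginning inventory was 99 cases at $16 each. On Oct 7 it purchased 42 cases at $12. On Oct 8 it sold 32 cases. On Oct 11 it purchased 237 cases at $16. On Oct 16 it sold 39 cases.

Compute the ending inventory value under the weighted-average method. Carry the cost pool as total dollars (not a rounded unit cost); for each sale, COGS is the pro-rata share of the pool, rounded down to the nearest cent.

Ending inventory = $4,796.77

After Oct 1: 99 on hand, pool $1,584.00 (≈ $16.0000 each)
After Oct 7: 141 on hand, pool $2,088.00 (≈ $14.8085 each)
Oct 8, sell 32: 32/141 × $2,088.00 → $473.87
After Oct 11: 346 on hand, pool $5,406.13 (≈ $15.6247 each)
Oct 16, sell 39: 39/346 × $5,406.13 → $609.36
Total COGS = $473.87 + $609.36 = $1,083.23
Ending inventory (cost pool remaining) = $4,796.77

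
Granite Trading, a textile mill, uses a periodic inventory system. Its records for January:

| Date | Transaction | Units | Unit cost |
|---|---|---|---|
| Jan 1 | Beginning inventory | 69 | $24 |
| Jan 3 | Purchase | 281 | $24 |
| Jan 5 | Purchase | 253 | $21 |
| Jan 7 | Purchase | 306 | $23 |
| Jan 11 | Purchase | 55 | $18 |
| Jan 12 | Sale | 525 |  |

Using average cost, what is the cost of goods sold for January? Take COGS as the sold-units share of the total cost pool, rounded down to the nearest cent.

Jan 12, sell 525: 525/964 × $21,741.00 → $11,840.27
Ending inventory (cost pool remaining) = $9,900.73
Check: goods available $21,741.00 = COGS $11,840.27 + ending $9,900.73

COGS = $11,840.27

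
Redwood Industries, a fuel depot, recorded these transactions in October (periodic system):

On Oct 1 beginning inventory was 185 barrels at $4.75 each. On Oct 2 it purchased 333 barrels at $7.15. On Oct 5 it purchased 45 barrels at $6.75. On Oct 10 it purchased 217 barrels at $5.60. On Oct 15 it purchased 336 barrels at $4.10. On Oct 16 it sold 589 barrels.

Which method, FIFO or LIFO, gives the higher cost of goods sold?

FIFO COGS: 185 @ $4.75 + 333 @ $7.15 + 45 @ $6.75 + 26 @ $5.60 = $3,709.05
LIFO COGS: 336 @ $4.10 + 217 @ $5.60 + 36 @ $6.75 = $2,835.80

FIFO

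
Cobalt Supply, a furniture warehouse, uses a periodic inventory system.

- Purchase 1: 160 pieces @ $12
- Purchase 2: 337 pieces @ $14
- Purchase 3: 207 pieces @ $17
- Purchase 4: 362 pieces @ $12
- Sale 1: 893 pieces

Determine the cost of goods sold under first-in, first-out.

COGS = $12,425

Sale 1 (893) [FIFO — oldest first]: 160 @ $12 + 337 @ $14 + 207 @ $17 + 189 @ $12 = $12,425
Ending inventory: 173 @ $12 = $2,076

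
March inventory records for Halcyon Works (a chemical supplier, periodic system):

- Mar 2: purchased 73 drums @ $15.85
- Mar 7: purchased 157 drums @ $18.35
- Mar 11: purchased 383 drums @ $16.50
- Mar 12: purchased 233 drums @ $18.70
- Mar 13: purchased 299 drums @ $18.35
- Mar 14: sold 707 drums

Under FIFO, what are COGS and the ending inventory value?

COGS = $12,115.30; ending inventory = $8,085.95

Mar 14, 707 sold [FIFO — oldest first]: 73 @ $15.85 + 157 @ $18.35 + 383 @ $16.50 + 94 @ $18.70 = $12,115.30
Ending inventory: 139 @ $18.70 + 299 @ $18.35 = $8,085.95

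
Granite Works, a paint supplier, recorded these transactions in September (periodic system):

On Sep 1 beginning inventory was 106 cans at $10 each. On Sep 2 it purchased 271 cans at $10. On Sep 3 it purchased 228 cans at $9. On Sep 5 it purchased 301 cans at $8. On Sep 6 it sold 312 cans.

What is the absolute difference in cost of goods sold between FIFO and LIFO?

FIFO COGS: 106 @ $10 + 206 @ $10 = $3,120
LIFO COGS: 301 @ $8 + 11 @ $9 = $2,507
Difference = |$3,120 − $2,507| = $613

$613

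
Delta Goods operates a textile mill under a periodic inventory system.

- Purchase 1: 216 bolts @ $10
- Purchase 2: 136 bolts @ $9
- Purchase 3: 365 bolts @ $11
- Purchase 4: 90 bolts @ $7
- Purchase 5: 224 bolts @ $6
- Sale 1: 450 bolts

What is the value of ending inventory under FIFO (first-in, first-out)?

Ending inventory = $4,911

Sale 1 (450) [FIFO — oldest first]: 216 @ $10 + 136 @ $9 + 98 @ $11 = $4,462
Ending inventory: 267 @ $11 + 90 @ $7 + 224 @ $6 = $4,911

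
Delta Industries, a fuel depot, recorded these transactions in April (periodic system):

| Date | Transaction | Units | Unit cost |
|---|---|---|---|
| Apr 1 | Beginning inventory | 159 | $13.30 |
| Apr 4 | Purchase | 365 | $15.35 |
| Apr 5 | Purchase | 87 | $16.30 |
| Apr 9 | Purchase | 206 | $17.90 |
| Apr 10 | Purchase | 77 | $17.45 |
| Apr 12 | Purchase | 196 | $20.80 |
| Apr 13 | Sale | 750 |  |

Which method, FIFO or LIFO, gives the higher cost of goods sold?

LIFO

FIFO COGS: 159 @ $13.30 + 365 @ $15.35 + 87 @ $16.30 + 139 @ $17.90 = $11,623.65
LIFO COGS: 196 @ $20.80 + 77 @ $17.45 + 206 @ $17.90 + 87 @ $16.30 + 184 @ $15.35 = $13,350.35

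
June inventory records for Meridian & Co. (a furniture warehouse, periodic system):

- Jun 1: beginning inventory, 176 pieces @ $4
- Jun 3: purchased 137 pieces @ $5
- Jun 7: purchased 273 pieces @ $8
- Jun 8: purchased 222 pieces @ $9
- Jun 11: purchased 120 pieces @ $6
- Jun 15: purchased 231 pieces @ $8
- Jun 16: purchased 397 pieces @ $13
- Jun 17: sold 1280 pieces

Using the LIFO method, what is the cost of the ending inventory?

Jun 17, 1280 sold [LIFO — newest first]: 397 @ $13 + 231 @ $8 + 120 @ $6 + 222 @ $9 + 273 @ $8 + 37 @ $5 = $12,096
Ending inventory: 176 @ $4 + 100 @ $5 = $1,204
Check: goods available $13,300 = COGS $12,096 + ending $1,204

Ending inventory = $1,204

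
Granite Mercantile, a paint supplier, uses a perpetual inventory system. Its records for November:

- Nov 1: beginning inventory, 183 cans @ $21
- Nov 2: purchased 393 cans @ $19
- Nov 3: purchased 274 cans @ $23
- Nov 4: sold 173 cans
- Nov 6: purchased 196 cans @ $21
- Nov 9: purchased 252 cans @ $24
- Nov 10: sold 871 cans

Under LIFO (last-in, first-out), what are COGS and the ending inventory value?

Nov 4, 173 sold [LIFO — newest first]: 173 @ $23 = $3,979
Nov 10, 871 sold [LIFO — newest first]: 252 @ $24 + 196 @ $21 + 101 @ $23 + 322 @ $19 = $18,605
Total COGS = $3,979 + $18,605 = $22,584
Ending inventory: 183 @ $21 + 71 @ $19 = $5,192

COGS = $22,584; ending inventory = $5,192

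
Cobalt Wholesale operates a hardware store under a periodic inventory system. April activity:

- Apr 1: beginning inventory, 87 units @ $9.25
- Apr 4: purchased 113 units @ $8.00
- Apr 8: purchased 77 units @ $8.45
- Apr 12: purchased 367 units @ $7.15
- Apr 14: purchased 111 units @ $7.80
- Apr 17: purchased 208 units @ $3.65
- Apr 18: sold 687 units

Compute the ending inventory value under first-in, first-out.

Apr 18, 687 sold [FIFO — oldest first]: 87 @ $9.25 + 113 @ $8.00 + 77 @ $8.45 + 367 @ $7.15 + 43 @ $7.80 = $5,318.85
Ending inventory: 68 @ $7.80 + 208 @ $3.65 = $1,289.60

Ending inventory = $1,289.60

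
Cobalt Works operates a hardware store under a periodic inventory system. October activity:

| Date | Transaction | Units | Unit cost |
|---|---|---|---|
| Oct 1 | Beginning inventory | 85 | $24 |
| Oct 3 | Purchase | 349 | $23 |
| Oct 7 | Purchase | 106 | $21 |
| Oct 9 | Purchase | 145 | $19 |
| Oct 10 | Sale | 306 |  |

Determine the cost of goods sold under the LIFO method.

COGS = $6,246

Oct 10, 306 sold [LIFO — newest first]: 145 @ $19 + 106 @ $21 + 55 @ $23 = $6,246
Ending inventory: 85 @ $24 + 294 @ $23 = $8,802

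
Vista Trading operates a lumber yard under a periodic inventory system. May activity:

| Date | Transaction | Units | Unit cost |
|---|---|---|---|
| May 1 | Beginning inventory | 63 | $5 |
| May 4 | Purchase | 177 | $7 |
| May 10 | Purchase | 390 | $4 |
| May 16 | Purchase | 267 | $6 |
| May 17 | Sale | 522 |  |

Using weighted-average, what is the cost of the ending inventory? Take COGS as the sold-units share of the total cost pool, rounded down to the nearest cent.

Ending inventory = $1,971.58

May 17, sell 522: 522/897 × $4,716.00 → $2,744.42
Ending inventory (cost pool remaining) = $1,971.58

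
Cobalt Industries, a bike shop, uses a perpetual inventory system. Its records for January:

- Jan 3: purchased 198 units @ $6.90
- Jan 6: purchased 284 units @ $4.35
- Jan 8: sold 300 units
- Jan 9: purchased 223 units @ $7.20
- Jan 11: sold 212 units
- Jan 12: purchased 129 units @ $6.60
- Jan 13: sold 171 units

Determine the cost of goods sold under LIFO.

COGS = $4,016.70

Jan 8, 300 sold [LIFO — newest first]: 284 @ $4.35 + 16 @ $6.90 = $1,345.80
Jan 11, 212 sold [LIFO — newest first]: 212 @ $7.20 = $1,526.40
Jan 13, 171 sold [LIFO — newest first]: 129 @ $6.60 + 11 @ $7.20 + 31 @ $6.90 = $1,144.50
Total COGS = $1,345.80 + $1,526.40 + $1,144.50 = $4,016.70
Ending inventory: 151 @ $6.90 = $1,041.90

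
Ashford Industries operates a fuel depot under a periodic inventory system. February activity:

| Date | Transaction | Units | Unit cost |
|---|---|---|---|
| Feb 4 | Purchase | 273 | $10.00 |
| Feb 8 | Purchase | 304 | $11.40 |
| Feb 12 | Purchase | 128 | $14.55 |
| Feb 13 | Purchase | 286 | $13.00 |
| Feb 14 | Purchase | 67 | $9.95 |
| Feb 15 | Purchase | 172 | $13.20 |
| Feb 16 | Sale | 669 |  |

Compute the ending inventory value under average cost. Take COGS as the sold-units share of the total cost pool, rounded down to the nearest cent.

Feb 16, sell 669: 669/1230 × $14,713.05 → $8,002.46
Ending inventory (cost pool remaining) = $6,710.59

Ending inventory = $6,710.59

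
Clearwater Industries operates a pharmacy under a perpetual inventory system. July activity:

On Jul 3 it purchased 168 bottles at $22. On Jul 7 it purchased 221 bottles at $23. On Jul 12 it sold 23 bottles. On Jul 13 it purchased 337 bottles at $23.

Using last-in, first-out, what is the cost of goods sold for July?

Jul 12, 23 sold [LIFO — newest first]: 23 @ $23 = $529
Ending inventory: 168 @ $22 + 198 @ $23 + 337 @ $23 = $16,001

COGS = $529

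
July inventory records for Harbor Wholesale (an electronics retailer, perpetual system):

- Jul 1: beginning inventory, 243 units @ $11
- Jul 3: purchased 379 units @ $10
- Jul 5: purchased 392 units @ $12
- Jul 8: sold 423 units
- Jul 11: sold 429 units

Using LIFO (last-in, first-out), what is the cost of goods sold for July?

COGS = $9,385

Jul 8, 423 sold [LIFO — newest first]: 392 @ $12 + 31 @ $10 = $5,014
Jul 11, 429 sold [LIFO — newest first]: 348 @ $10 + 81 @ $11 = $4,371
Total COGS = $5,014 + $4,371 = $9,385
Ending inventory: 162 @ $11 = $1,782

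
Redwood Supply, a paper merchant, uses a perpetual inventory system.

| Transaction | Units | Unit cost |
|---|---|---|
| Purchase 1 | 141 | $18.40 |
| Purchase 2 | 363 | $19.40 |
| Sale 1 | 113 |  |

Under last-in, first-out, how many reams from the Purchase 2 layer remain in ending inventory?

Sale 1 (113) [LIFO — newest first]: 113 @ $19.40 = $2,192.20
Ending inventory: 141 @ $18.40 + 250 @ $19.40 = $7,444.40

250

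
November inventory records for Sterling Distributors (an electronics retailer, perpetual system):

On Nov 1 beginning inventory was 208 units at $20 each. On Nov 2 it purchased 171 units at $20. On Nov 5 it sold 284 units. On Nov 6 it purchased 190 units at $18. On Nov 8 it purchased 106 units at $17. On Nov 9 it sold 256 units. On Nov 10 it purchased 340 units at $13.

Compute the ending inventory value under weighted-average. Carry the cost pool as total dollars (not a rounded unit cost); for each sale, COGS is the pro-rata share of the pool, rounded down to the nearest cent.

Ending inventory = $6,879.01

After Nov 1: 208 on hand, pool $4,160.00 (≈ $20.0000 each)
After Nov 2: 379 on hand, pool $7,580.00 (≈ $20.0000 each)
Nov 5, sell 284: 284/379 × $7,580.00 → $5,680.00
After Nov 6: 285 on hand, pool $5,320.00 (≈ $18.6667 each)
After Nov 8: 391 on hand, pool $7,122.00 (≈ $18.2148 each)
Nov 9, sell 256: 256/391 × $7,122.00 → $4,662.99
After Nov 10: 475 on hand, pool $6,879.01 (≈ $14.4821 each)
Total COGS = $5,680.00 + $4,662.99 = $10,342.99
Ending inventory (cost pool remaining) = $6,879.01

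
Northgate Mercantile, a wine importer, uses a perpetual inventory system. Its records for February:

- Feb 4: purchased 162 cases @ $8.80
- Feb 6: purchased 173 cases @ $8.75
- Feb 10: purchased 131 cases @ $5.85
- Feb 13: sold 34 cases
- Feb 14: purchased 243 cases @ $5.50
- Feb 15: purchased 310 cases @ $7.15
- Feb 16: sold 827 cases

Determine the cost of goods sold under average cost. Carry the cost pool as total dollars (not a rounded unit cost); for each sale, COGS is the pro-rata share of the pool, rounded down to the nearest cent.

COGS = $6,137.72

After Feb 4: 162 on hand, pool $1,425.60 (≈ $8.8000 each)
After Feb 6: 335 on hand, pool $2,939.35 (≈ $8.7742 each)
After Feb 10: 466 on hand, pool $3,705.70 (≈ $7.9521 each)
Feb 13, sell 34: 34/466 × $3,705.70 → $270.37
After Feb 14: 675 on hand, pool $4,771.83 (≈ $7.0694 each)
After Feb 15: 985 on hand, pool $6,988.33 (≈ $7.0948 each)
Feb 16, sell 827: 827/985 × $6,988.33 → $5,867.35
Total COGS = $270.37 + $5,867.35 = $6,137.72
Ending inventory (cost pool remaining) = $1,120.98
Check: goods available $7,258.70 = COGS $6,137.72 + ending $1,120.98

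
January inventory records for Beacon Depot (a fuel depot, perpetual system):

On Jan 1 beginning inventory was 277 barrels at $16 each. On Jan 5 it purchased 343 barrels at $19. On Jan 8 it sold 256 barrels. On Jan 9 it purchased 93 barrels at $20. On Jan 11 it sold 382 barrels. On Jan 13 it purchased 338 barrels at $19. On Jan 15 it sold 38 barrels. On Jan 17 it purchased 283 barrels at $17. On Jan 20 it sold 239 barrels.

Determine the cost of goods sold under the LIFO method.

COGS = $16,394

Jan 8, 256 sold [LIFO — newest first]: 256 @ $19 = $4,864
Jan 11, 382 sold [LIFO — newest first]: 93 @ $20 + 87 @ $19 + 202 @ $16 = $6,745
Jan 15, 38 sold [LIFO — newest first]: 38 @ $19 = $722
Jan 20, 239 sold [LIFO — newest first]: 239 @ $17 = $4,063
Total COGS = $4,864 + $6,745 + $722 + $4,063 = $16,394
Ending inventory: 75 @ $16 + 300 @ $19 + 44 @ $17 = $7,648
Check: goods available $24,042 = COGS $16,394 + ending $7,648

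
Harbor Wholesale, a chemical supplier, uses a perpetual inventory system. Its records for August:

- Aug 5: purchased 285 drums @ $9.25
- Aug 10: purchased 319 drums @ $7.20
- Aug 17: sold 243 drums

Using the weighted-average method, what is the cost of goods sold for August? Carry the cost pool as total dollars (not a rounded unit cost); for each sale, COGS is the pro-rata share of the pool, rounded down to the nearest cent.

After Aug 5: 285 on hand, pool $2,636.25 (≈ $9.2500 each)
After Aug 10: 604 on hand, pool $4,933.05 (≈ $8.1673 each)
Aug 17, sell 243: 243/604 × $4,933.05 → $1,984.65
Ending inventory (cost pool remaining) = $2,948.40

COGS = $1,984.65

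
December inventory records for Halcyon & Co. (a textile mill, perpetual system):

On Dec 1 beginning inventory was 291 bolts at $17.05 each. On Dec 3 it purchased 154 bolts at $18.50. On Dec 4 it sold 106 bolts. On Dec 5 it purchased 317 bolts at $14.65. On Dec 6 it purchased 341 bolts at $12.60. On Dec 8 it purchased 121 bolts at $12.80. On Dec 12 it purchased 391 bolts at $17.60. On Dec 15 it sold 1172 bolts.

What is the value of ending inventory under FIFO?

Dec 4, 106 sold [FIFO — oldest first]: 106 @ $17.05 = $1,807.30
Dec 15, 1172 sold [FIFO — oldest first]: 185 @ $17.05 + 154 @ $18.50 + 317 @ $14.65 + 341 @ $12.60 + 121 @ $12.80 + 54 @ $17.60 = $17,443.10
Total COGS = $1,807.30 + $17,443.10 = $19,250.40
Ending inventory: 337 @ $17.60 = $5,931.20

Ending inventory = $5,931.20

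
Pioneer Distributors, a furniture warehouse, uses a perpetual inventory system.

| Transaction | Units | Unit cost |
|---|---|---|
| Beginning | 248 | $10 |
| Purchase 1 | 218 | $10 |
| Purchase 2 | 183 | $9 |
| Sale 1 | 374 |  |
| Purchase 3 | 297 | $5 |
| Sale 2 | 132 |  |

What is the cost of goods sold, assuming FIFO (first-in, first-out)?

COGS = $5,020

Sale 1 (374) [FIFO — oldest first]: 248 @ $10 + 126 @ $10 = $3,740
Sale 2 (132) [FIFO — oldest first]: 92 @ $10 + 40 @ $9 = $1,280
Total COGS = $3,740 + $1,280 = $5,020
Ending inventory: 143 @ $9 + 297 @ $5 = $2,772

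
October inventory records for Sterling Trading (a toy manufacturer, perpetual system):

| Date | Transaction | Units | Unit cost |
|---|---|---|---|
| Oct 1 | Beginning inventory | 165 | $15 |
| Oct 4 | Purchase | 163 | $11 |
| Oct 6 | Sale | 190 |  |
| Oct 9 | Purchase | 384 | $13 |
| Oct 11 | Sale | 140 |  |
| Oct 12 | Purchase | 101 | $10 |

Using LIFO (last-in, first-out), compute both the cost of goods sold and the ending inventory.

Oct 6, 190 sold [LIFO — newest first]: 163 @ $11 + 27 @ $15 = $2,198
Oct 11, 140 sold [LIFO — newest first]: 140 @ $13 = $1,820
Total COGS = $2,198 + $1,820 = $4,018
Ending inventory: 138 @ $15 + 244 @ $13 + 101 @ $10 = $6,252

COGS = $4,018; ending inventory = $6,252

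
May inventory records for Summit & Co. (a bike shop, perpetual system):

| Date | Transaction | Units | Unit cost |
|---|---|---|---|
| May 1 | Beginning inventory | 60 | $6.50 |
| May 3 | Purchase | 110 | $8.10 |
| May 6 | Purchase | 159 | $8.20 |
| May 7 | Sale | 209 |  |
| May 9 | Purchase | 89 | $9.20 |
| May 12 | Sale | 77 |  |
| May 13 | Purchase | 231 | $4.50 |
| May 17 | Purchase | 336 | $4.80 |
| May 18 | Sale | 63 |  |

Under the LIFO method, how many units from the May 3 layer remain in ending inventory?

60

May 7, 209 sold [LIFO — newest first]: 159 @ $8.20 + 50 @ $8.10 = $1,708.80
May 12, 77 sold [LIFO — newest first]: 77 @ $9.20 = $708.40
May 18, 63 sold [LIFO — newest first]: 63 @ $4.80 = $302.40
Total COGS = $1,708.80 + $708.40 + $302.40 = $2,719.60
Ending inventory: 60 @ $6.50 + 60 @ $8.10 + 12 @ $9.20 + 231 @ $4.50 + 273 @ $4.80 = $3,336.30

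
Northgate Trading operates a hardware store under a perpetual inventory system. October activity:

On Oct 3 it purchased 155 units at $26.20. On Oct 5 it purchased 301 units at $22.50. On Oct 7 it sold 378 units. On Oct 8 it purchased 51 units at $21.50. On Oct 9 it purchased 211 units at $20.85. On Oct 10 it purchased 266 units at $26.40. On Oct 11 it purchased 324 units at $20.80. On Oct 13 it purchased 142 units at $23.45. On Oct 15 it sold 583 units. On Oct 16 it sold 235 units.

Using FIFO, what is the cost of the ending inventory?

Oct 7, 378 sold [FIFO — oldest first]: 155 @ $26.20 + 223 @ $22.50 = $9,078.50
Oct 15, 583 sold [FIFO — oldest first]: 78 @ $22.50 + 51 @ $21.50 + 211 @ $20.85 + 243 @ $26.40 = $13,666.05
Oct 16, 235 sold [FIFO — oldest first]: 23 @ $26.40 + 212 @ $20.80 = $5,016.80
Total COGS = $9,078.50 + $13,666.05 + $5,016.80 = $27,761.35
Ending inventory: 112 @ $20.80 + 142 @ $23.45 = $5,659.50

Ending inventory = $5,659.50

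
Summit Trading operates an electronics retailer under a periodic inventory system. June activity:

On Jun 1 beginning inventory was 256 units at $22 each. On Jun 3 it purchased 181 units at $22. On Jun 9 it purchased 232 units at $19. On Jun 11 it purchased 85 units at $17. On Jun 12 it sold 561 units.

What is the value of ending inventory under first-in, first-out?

Jun 12, 561 sold [FIFO — oldest first]: 256 @ $22 + 181 @ $22 + 124 @ $19 = $11,970
Ending inventory: 108 @ $19 + 85 @ $17 = $3,497

Ending inventory = $3,497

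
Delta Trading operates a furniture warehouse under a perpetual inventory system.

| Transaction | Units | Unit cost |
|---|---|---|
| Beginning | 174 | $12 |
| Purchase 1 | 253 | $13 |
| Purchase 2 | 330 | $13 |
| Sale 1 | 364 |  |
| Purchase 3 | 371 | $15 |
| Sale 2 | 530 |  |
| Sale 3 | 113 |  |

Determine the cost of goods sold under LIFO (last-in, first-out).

COGS = $13,780

Sale 1 (364) [LIFO — newest first]: 330 @ $13 + 34 @ $13 = $4,732
Sale 2 (530) [LIFO — newest first]: 371 @ $15 + 159 @ $13 = $7,632
Sale 3 (113) [LIFO — newest first]: 60 @ $13 + 53 @ $12 = $1,416
Total COGS = $4,732 + $7,632 + $1,416 = $13,780
Ending inventory: 121 @ $12 = $1,452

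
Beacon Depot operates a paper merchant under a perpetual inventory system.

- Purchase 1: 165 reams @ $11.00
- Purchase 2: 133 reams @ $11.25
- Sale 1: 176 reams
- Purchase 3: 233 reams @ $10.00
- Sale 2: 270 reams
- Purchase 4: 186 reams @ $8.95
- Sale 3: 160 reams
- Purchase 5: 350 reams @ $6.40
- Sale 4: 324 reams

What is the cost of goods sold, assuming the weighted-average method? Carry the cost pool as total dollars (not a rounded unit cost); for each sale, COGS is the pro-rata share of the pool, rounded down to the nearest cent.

COGS = $8,570.21

After Purchase 1: 165 on hand, pool $1,815.00 (≈ $11.0000 each)
After Purchase 2: 298 on hand, pool $3,311.25 (≈ $11.1116 each)
Sale 1, sell 176: 176/298 × $3,311.25 → $1,955.63
After Purchase 3: 355 on hand, pool $3,685.62 (≈ $10.3820 each)
Sale 2, sell 270: 270/355 × $3,685.62 → $2,803.14
After Purchase 4: 271 on hand, pool $2,547.18 (≈ $9.3992 each)
Sale 3, sell 160: 160/271 × $2,547.18 → $1,503.87
After Purchase 5: 461 on hand, pool $3,283.31 (≈ $7.1221 each)
Sale 4, sell 324: 324/461 × $3,283.31 → $2,307.57
Total COGS = $1,955.63 + $2,803.14 + $1,503.87 + $2,307.57 = $8,570.21
Ending inventory (cost pool remaining) = $975.74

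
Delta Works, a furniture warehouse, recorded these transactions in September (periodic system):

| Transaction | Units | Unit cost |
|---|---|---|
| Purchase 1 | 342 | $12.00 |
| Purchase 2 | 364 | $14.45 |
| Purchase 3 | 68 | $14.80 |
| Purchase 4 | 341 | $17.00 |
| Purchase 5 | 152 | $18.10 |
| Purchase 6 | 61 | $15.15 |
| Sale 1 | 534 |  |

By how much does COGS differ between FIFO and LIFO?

FIFO COGS: 342 @ $12.00 + 192 @ $14.45 = $6,878.40
LIFO COGS: 61 @ $15.15 + 152 @ $18.10 + 321 @ $17.00 = $9,132.35
Difference = |$6,878.40 − $9,132.35| = $2,253.95

$2,253.95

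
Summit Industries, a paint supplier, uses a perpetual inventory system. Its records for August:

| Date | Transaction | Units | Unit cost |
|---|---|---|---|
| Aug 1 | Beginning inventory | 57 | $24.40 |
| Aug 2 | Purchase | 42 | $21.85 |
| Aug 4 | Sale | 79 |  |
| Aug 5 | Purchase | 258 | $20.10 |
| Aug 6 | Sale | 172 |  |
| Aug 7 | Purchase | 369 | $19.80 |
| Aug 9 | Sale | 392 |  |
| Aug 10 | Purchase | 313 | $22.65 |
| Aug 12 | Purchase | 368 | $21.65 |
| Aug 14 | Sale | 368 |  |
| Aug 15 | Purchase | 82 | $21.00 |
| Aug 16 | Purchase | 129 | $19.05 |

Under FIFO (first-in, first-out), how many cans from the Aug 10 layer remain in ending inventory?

Aug 4, 79 sold [FIFO — oldest first]: 57 @ $24.40 + 22 @ $21.85 = $1,871.50
Aug 6, 172 sold [FIFO — oldest first]: 20 @ $21.85 + 152 @ $20.10 = $3,492.20
Aug 9, 392 sold [FIFO — oldest first]: 106 @ $20.10 + 286 @ $19.80 = $7,793.40
Aug 14, 368 sold [FIFO — oldest first]: 83 @ $19.80 + 285 @ $22.65 = $8,098.65
Total COGS = $1,871.50 + $3,492.20 + $7,793.40 + $8,098.65 = $21,255.75
Ending inventory: 28 @ $22.65 + 368 @ $21.65 + 82 @ $21.00 + 129 @ $19.05 = $12,780.85

28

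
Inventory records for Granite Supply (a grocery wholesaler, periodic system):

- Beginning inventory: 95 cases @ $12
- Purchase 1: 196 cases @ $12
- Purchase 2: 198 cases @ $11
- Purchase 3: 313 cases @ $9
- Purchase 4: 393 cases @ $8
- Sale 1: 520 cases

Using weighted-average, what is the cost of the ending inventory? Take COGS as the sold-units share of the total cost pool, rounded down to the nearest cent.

Sale 1, sell 520: 520/1195 × $11,631.00 → $5,061.18
Ending inventory (cost pool remaining) = $6,569.82
Check: goods available $11,631.00 = COGS $5,061.18 + ending $6,569.82

Ending inventory = $6,569.82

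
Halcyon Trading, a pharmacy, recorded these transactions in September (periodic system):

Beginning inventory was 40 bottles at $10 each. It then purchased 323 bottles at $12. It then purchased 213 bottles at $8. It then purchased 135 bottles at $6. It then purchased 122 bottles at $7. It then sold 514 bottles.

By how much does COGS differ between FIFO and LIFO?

FIFO COGS: 40 @ $10 + 323 @ $12 + 151 @ $8 = $5,484
LIFO COGS: 122 @ $7 + 135 @ $6 + 213 @ $8 + 44 @ $12 = $3,896
Difference = |$5,484 − $3,896| = $1,588

$1,588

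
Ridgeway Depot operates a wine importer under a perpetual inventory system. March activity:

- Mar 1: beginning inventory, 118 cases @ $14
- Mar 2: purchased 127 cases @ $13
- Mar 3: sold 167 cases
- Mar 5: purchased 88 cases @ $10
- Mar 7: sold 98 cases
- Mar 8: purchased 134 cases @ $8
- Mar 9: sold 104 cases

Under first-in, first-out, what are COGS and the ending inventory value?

Mar 3, 167 sold [FIFO — oldest first]: 118 @ $14 + 49 @ $13 = $2,289
Mar 7, 98 sold [FIFO — oldest first]: 78 @ $13 + 20 @ $10 = $1,214
Mar 9, 104 sold [FIFO — oldest first]: 68 @ $10 + 36 @ $8 = $968
Total COGS = $2,289 + $1,214 + $968 = $4,471
Ending inventory: 98 @ $8 = $784

COGS = $4,471; ending inventory = $784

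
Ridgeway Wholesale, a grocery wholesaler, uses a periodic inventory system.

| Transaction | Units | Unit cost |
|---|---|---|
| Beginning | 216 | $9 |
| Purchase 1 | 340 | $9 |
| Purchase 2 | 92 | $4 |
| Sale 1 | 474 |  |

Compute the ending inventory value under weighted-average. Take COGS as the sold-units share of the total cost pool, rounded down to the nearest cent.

Sale 1, sell 474: 474/648 × $5,372.00 → $3,929.51
Ending inventory (cost pool remaining) = $1,442.49
Check: goods available $5,372.00 = COGS $3,929.51 + ending $1,442.49

Ending inventory = $1,442.49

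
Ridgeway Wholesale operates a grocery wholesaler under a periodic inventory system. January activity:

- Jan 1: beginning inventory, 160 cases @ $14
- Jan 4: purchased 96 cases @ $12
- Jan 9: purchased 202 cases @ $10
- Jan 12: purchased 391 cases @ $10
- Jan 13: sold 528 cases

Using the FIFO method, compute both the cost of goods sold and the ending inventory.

Jan 13, 528 sold [FIFO — oldest first]: 160 @ $14 + 96 @ $12 + 202 @ $10 + 70 @ $10 = $6,112
Ending inventory: 321 @ $10 = $3,210
Check: goods available $9,322 = COGS $6,112 + ending $3,210

COGS = $6,112; ending inventory = $3,210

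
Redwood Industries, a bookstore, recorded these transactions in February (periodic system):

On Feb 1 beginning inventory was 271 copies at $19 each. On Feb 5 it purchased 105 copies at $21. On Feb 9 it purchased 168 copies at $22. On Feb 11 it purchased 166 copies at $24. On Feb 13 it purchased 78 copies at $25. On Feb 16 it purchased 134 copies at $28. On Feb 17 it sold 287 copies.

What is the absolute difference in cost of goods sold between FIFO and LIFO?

$2,017

FIFO COGS: 271 @ $19 + 16 @ $21 = $5,485
LIFO COGS: 134 @ $28 + 78 @ $25 + 75 @ $24 = $7,502
Difference = |$5,485 − $7,502| = $2,017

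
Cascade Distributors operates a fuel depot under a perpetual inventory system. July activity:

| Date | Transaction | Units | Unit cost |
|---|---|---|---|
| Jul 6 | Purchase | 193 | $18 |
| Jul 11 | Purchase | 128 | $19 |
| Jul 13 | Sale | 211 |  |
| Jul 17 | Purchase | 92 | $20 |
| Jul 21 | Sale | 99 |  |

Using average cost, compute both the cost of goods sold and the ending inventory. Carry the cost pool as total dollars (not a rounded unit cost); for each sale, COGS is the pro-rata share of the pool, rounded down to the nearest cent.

COGS = $5,775.80; ending inventory = $1,970.20

After Jul 6: 193 on hand, pool $3,474.00 (≈ $18.0000 each)
After Jul 11: 321 on hand, pool $5,906.00 (≈ $18.3988 each)
Jul 13, sell 211: 211/321 × $5,906.00 → $3,882.13
After Jul 17: 202 on hand, pool $3,863.87 (≈ $19.1281 each)
Jul 21, sell 99: 99/202 × $3,863.87 → $1,893.67
Total COGS = $3,882.13 + $1,893.67 = $5,775.80
Ending inventory (cost pool remaining) = $1,970.20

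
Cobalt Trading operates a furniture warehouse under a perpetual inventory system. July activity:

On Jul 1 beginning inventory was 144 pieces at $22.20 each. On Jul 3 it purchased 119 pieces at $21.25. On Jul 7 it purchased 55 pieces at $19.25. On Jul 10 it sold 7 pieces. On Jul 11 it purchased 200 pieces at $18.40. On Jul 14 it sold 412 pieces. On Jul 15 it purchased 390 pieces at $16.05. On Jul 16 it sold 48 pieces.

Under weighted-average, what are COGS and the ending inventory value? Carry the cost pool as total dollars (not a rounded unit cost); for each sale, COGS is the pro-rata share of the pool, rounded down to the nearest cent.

COGS = $9,276.49; ending inventory = $7,447.31

After Jul 1: 144 on hand, pool $3,196.80 (≈ $22.2000 each)
After Jul 3: 263 on hand, pool $5,725.55 (≈ $21.7702 each)
After Jul 7: 318 on hand, pool $6,784.30 (≈ $21.3343 each)
Jul 10, sell 7: 7/318 × $6,784.30 → $149.33
After Jul 11: 511 on hand, pool $10,314.97 (≈ $20.1859 each)
Jul 14, sell 412: 412/511 × $10,314.97 → $8,316.57
After Jul 15: 489 on hand, pool $8,257.90 (≈ $16.8873 each)
Jul 16, sell 48: 48/489 × $8,257.90 → $810.59
Total COGS = $149.33 + $8,316.57 + $810.59 = $9,276.49
Ending inventory (cost pool remaining) = $7,447.31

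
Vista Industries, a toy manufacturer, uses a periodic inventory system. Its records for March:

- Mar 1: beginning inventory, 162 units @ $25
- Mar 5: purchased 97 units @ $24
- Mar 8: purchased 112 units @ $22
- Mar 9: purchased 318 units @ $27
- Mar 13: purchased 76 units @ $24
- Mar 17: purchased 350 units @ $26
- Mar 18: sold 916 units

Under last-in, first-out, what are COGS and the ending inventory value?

Mar 18, 916 sold [LIFO — newest first]: 350 @ $26 + 76 @ $24 + 318 @ $27 + 112 @ $22 + 60 @ $24 = $23,414
Ending inventory: 162 @ $25 + 37 @ $24 = $4,938
Check: goods available $28,352 = COGS $23,414 + ending $4,938

COGS = $23,414; ending inventory = $4,938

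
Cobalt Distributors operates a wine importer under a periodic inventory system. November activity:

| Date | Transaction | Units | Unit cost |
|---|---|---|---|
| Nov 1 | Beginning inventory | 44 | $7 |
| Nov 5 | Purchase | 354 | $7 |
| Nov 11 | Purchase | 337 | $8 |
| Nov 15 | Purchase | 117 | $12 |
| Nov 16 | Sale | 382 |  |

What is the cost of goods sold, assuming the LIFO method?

Nov 16, 382 sold [LIFO — newest first]: 117 @ $12 + 265 @ $8 = $3,524
Ending inventory: 44 @ $7 + 354 @ $7 + 72 @ $8 = $3,362

COGS = $3,524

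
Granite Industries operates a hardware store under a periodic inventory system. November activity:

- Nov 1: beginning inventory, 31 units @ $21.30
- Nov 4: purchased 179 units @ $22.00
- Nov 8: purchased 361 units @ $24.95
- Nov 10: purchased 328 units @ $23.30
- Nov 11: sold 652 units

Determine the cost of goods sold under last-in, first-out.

Nov 11, 652 sold [LIFO — newest first]: 328 @ $23.30 + 324 @ $24.95 = $15,726.20
Ending inventory: 31 @ $21.30 + 179 @ $22.00 + 37 @ $24.95 = $5,521.45

COGS = $15,726.20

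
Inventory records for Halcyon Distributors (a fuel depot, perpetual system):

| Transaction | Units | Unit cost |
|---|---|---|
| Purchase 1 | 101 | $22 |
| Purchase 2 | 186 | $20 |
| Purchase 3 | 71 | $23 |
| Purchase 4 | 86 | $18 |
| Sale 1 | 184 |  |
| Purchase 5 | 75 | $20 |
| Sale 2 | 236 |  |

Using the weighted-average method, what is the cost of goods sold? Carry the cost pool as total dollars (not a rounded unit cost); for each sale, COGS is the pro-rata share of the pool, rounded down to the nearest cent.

After Purchase 1: 101 on hand, pool $2,222.00 (≈ $22.0000 each)
After Purchase 2: 287 on hand, pool $5,942.00 (≈ $20.7038 each)
After Purchase 3: 358 on hand, pool $7,575.00 (≈ $21.1592 each)
After Purchase 4: 444 on hand, pool $9,123.00 (≈ $20.5473 each)
Sale 1, sell 184: 184/444 × $9,123.00 → $3,780.70
After Purchase 5: 335 on hand, pool $6,842.30 (≈ $20.4248 each)
Sale 2, sell 236: 236/335 × $6,842.30 → $4,820.24
Total COGS = $3,780.70 + $4,820.24 = $8,600.94
Ending inventory (cost pool remaining) = $2,022.06

COGS = $8,600.94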